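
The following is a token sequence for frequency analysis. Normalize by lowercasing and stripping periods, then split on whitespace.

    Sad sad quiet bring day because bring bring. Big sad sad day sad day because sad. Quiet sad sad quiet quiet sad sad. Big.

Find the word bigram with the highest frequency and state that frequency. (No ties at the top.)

"sad sad", 4 times

Bigram frequencies (highest first):
  sad sad: 4
  sad quiet: 3
  day because: 2
  sad day: 2
  quiet sad: 2
  quiet bring: 1
  … (9 more, each ≤ 1)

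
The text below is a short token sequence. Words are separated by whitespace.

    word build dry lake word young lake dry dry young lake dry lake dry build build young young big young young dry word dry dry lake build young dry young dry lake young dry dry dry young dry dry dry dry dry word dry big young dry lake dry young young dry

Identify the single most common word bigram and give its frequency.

"dry dry", 8 times

Bigram frequencies (highest first):
  dry dry: 8
  young dry: 7
  dry lake: 5
  lake dry: 4
  dry young: 4
  young young: 3
  … (15 more, each ≤ 2)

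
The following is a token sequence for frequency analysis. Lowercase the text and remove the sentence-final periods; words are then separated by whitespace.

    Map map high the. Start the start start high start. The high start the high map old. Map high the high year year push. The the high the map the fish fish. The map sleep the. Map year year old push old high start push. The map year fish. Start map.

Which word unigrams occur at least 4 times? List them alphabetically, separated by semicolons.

Unigram counts meeting the condition (at least 4 times):
  high: 8
  map: 9
  start: 7
  the: 12
  year: 5

high; map; start; the; year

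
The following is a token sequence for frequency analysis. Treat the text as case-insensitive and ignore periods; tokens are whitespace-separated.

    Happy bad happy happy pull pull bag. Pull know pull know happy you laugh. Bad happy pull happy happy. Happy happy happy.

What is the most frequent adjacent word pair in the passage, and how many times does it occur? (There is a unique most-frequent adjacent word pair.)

"happy happy", 5 times

Bigram frequencies (highest first):
  happy happy: 5
  bad happy: 2
  happy pull: 2
  pull know: 2
  happy bad: 1
  pull pull: 1
  … (8 more, each ≤ 1)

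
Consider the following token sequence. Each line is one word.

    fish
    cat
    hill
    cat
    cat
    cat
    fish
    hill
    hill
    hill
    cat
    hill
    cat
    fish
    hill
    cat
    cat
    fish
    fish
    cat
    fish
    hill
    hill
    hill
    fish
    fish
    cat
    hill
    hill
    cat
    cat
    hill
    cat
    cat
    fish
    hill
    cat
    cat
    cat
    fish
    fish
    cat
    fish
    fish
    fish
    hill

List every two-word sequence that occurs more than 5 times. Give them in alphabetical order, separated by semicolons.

cat cat; cat fish; hill cat

Bigram counts meeting the condition (more than 5 times):
  cat cat: 7
  cat fish: 7
  hill cat: 7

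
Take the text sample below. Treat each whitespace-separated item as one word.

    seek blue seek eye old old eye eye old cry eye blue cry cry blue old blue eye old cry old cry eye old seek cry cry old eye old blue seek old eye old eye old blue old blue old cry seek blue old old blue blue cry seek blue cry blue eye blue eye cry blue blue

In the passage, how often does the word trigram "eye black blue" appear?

Scanning the 57 overlapping trigram windows for "eye black blue":
  (none found)

0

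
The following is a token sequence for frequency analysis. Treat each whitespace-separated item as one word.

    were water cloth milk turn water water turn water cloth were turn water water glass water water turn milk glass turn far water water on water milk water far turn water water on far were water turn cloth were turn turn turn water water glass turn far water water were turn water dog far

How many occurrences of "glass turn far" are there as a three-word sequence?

Scanning the 52 overlapping trigram windows for "glass turn far":
  position 20–22: glass turn far
  position 45–47: glass turn far

2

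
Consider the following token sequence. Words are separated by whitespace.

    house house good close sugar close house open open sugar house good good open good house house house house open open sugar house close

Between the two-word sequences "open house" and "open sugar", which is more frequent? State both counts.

"open sugar" (2 vs 0)

"open house": 0 occurrences
"open sugar": 2 occurrences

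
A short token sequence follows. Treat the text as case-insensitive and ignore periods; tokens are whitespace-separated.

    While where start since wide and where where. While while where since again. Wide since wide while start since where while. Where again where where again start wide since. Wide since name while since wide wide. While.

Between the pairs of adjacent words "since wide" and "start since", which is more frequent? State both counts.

"since wide": 4 occurrences
"start since": 2 occurrences

"since wide" (4 vs 2)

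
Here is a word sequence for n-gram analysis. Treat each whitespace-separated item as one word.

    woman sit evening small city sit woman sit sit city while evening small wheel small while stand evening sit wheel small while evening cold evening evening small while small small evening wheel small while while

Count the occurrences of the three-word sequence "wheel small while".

3

Scanning the 33 overlapping trigram windows for "wheel small while":
  position 14–16: wheel small while
  position 20–22: wheel small while
  position 32–34: wheel small while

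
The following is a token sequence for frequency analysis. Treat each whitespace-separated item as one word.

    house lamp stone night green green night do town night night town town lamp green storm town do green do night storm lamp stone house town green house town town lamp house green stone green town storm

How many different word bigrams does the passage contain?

37 tokens → 36 bigram windows in total.
Repeated bigrams (each contributes count−1 duplicates):
  house town: 2
  lamp stone: 2
  town lamp: 2
  town town: 2
4 duplicate windows → 36 − 4 = 32 distinct.

32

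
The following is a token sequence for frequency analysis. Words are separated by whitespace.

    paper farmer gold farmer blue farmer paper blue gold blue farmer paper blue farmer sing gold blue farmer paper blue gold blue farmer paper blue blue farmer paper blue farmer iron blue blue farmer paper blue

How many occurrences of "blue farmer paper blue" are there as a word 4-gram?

Scanning the 33 overlapping 4-gram windows for "blue farmer paper blue":
  position 5–8: blue farmer paper blue
  position 10–13: blue farmer paper blue
  position 17–20: blue farmer paper blue
  position 22–25: blue farmer paper blue
  position 26–29: blue farmer paper blue
  position 33–36: blue farmer paper blue

6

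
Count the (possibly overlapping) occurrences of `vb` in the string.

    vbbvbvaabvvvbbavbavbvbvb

7

Sliding a length-2 window over the 24 characters (23 positions):
  position 1–2: vb
  position 4–5: vb
  position 12–13: vb
  position 16–17: vb
  position 19–20: vb
  position 21–22: vb
  position 23–24: vb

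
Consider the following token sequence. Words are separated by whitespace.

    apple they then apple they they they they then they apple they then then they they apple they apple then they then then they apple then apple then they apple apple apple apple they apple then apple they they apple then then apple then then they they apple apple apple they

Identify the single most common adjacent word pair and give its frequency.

"they apple", 8 times

Bigram frequencies (highest first):
  they apple: 8
  apple they: 7
  they they: 6
  then they: 6
  apple then: 6
  apple apple: 5
  … (3 more, each ≤ 4)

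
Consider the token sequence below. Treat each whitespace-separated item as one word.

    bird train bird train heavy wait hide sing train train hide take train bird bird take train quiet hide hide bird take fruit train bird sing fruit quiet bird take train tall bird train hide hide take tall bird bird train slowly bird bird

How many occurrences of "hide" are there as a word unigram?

6

Scanning the 44 tokens for "hide":
  position 7: hide
  position 11: hide
  position 19: hide
  position 20: hide
  position 35: hide
  position 36: hide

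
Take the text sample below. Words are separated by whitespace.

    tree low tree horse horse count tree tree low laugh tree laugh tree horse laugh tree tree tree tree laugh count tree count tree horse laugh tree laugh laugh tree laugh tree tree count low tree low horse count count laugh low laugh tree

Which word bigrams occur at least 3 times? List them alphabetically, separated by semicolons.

Bigram counts meeting the condition (at least 3 times):
  count tree: 3
  laugh tree: 7
  tree horse: 3
  tree laugh: 4
  tree low: 3
  tree tree: 5

count tree; laugh tree; tree horse; tree laugh; tree low; tree tree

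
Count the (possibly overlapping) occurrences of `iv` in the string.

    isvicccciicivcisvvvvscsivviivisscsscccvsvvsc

3

Sliding a length-2 window over the 44 characters (43 positions):
  position 12–13: iv
  position 24–25: iv
  position 28–29: iv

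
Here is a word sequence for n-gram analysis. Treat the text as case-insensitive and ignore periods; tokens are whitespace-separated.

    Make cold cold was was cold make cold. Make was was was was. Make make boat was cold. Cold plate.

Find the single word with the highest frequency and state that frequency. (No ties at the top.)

"was", 7 times

Unigram frequencies (highest first):
  was: 7
  cold: 6
  make: 5
  boat: 1
  plate: 1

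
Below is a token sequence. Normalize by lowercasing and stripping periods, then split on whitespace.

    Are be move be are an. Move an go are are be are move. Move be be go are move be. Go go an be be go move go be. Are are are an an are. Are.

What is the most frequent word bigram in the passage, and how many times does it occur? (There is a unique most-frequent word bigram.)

"are are", 4 times

Bigram frequencies (highest first):
  are are: 4
  move be: 3
  be are: 3
  be go: 3
  are be: 2
  are an: 2
  … (16 more, each ≤ 2)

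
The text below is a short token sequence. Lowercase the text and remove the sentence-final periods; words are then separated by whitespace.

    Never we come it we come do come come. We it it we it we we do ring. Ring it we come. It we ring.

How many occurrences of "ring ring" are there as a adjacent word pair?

Scanning the 24 overlapping bigram windows for "ring ring":
  position 18–19: ring ring

1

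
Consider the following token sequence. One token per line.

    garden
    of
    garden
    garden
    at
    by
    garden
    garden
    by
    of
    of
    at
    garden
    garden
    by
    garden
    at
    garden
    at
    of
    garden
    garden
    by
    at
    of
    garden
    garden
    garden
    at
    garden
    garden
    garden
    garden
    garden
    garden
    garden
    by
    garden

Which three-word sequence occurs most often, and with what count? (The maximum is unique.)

"garden garden garden", 6 times

Trigram frequencies (highest first):
  garden garden garden: 6
  garden garden by: 4
  of garden garden: 3
  garden garden at: 2
  at garden garden: 2
  garden by garden: 2
  … (15 more, each ≤ 2)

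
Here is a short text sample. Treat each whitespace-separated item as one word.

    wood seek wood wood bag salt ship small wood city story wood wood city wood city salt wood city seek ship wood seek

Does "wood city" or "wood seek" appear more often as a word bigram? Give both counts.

"wood city": 4 occurrences
"wood seek": 2 occurrences

"wood city" (4 vs 2)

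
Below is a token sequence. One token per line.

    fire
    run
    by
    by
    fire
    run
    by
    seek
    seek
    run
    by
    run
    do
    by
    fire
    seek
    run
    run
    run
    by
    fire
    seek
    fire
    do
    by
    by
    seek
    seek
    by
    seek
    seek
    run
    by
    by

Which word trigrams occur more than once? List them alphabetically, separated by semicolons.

Trigram counts meeting the condition (more than once):
  by fire seek: 2
  by seek seek: 3
  fire run by: 2
  run by by: 2
  seek run by: 2
  seek seek run: 2

by fire seek; by seek seek; fire run by; run by by; seek run by; seek seek run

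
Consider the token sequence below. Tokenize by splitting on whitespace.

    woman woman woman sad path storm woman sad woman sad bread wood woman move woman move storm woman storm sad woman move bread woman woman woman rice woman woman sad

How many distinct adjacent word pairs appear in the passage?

18

30 tokens → 29 bigram windows in total.
Repeated bigrams (each contributes count−1 duplicates):
  woman woman: 5
  woman sad: 4
  woman move: 3
  sad woman: 2
  storm woman: 2
11 duplicate windows → 29 − 11 = 18 distinct.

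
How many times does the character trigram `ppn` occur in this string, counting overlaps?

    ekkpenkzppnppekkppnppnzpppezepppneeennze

Sliding a length-3 window over the 40 characters (38 positions):
  position 9–11: ppn
  position 17–19: ppn
  position 20–22: ppn
  position 31–33: ppn

4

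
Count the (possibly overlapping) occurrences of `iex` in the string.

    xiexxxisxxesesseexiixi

Sliding a length-3 window over the 22 characters (20 positions):
  position 2–4: iex

1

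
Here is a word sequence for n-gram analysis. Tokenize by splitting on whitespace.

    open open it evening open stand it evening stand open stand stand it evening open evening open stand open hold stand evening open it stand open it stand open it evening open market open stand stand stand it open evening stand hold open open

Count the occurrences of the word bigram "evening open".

5

Scanning the 43 overlapping bigram windows for "evening open":
  position 4–5: evening open
  position 14–15: evening open
  position 16–17: evening open
  position 22–23: evening open
  position 31–32: evening open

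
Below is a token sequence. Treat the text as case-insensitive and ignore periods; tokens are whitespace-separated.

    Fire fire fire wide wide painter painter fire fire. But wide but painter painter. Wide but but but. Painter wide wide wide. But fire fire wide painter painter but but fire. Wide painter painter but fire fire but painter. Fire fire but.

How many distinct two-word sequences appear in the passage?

14

42 tokens → 41 bigram windows in total.
Repeated bigrams (each contributes count−1 duplicates):
  fire fire: 6
  painter painter: 4
  but but: 3
  but fire: 3
  but painter: 3
  fire but: 3
  fire wide: 3
  wide but: 3
  … (5 more repeated)
27 duplicate windows → 41 − 27 = 14 distinct.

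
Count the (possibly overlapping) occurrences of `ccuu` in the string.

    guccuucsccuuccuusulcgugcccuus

4

Sliding a length-4 window over the 29 characters (26 positions):
  position 3–6: ccuu
  position 9–12: ccuu
  position 13–16: ccuu
  position 25–28: ccuu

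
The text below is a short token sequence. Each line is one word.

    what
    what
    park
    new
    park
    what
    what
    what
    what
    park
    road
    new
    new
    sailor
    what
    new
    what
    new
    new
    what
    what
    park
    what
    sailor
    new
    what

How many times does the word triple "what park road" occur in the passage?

1

Scanning the 24 overlapping trigram windows for "what park road":
  position 9–11: what park road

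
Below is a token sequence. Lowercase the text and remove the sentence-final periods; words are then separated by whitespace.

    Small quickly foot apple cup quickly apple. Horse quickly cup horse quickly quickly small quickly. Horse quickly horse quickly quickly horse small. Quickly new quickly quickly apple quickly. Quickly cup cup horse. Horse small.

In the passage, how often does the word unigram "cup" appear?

4

Scanning the 34 tokens for "cup":
  position 5: cup
  position 10: cup
  position 30: cup
  position 31: cup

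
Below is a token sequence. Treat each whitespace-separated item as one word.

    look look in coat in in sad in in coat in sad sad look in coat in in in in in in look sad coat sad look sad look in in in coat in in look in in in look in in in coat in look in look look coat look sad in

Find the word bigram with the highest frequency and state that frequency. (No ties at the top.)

"in in", 14 times

Bigram frequencies (highest first):
  in in: 14
  look in: 6
  in coat: 5
  coat in: 5
  in look: 5
  sad look: 3
  … (9 more, each ≤ 3)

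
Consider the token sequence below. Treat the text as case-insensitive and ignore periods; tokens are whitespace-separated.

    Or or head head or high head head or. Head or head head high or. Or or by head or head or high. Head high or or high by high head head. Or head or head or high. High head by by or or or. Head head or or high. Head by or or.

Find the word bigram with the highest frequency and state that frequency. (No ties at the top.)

Bigram frequencies (highest first):
  head or: 9
  or or: 8
  or head: 7
  head head: 5
  or high: 5
  high head: 5
  … (10 more, each ≤ 2)

"head or", 9 times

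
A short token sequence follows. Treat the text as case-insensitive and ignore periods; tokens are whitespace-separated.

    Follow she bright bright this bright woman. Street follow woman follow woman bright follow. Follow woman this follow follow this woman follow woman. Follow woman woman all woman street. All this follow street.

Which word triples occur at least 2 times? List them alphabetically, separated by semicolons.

follow woman follow; woman follow woman

Trigram counts meeting the condition (at least 2 times):
  follow woman follow: 2
  woman follow woman: 3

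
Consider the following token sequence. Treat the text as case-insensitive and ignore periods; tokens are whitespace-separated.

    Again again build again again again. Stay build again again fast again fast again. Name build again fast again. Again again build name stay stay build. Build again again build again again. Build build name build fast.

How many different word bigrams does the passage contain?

14

37 tokens → 36 bigram windows in total.
Repeated bigrams (each contributes count−1 duplicates):
  again again: 8
  build again: 5
  again build: 4
  again fast: 3
  fast again: 3
  build build: 2
  build name: 2
  name build: 2
  … (1 more repeated)
22 duplicate windows → 36 − 22 = 14 distinct.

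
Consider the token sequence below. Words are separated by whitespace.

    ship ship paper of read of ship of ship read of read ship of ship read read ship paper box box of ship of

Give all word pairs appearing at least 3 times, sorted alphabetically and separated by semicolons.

Bigram counts meeting the condition (at least 3 times):
  of ship: 4
  ship of: 3

of ship; ship of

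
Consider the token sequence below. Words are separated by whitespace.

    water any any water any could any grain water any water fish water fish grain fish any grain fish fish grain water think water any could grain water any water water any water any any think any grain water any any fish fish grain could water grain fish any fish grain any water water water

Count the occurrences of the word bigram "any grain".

3

Scanning the 54 overlapping bigram windows for "any grain":
  position 7–8: any grain
  position 17–18: any grain
  position 37–38: any grain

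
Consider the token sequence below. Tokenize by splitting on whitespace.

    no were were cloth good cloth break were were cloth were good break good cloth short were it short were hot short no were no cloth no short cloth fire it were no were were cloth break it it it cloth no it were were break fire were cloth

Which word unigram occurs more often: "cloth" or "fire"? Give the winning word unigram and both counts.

"cloth": 9 occurrences
"fire": 2 occurrences

"cloth" (9 vs 2)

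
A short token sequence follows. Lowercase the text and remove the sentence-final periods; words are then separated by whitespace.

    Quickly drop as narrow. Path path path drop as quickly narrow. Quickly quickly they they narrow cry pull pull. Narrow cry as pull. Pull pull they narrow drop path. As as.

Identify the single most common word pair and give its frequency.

"pull pull", 3 times

Bigram frequencies (highest first):
  pull pull: 3
  drop as: 2
  path path: 2
  they narrow: 2
  narrow cry: 2
  quickly drop: 1
  … (18 more, each ≤ 1)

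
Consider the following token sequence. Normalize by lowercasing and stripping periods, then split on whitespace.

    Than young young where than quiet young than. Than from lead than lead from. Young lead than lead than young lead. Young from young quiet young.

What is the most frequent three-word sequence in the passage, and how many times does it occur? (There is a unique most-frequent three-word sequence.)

Trigram frequencies (highest first):
  lead than lead: 2
  than young young: 1
  young young where: 1
  young where than: 1
  where than quiet: 1
  than quiet young: 1
  … (17 more, each ≤ 1)

"lead than lead", 2 times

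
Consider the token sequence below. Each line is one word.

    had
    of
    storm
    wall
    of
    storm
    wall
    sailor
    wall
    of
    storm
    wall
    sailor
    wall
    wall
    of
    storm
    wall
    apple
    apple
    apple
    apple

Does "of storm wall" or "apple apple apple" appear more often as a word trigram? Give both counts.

"of storm wall" (4 vs 2)

"of storm wall": 4 occurrences
"apple apple apple": 2 occurrences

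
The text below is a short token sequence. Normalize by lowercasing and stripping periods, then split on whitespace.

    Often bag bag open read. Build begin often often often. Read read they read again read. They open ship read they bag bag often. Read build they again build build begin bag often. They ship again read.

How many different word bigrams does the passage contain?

37 tokens → 36 bigram windows in total.
Repeated bigrams (each contributes count−1 duplicates):
  read they: 3
  again read: 2
  bag bag: 2
  bag often: 2
  build begin: 2
  often often: 2
  often read: 2
  read build: 2
9 duplicate windows → 36 − 9 = 27 distinct.

27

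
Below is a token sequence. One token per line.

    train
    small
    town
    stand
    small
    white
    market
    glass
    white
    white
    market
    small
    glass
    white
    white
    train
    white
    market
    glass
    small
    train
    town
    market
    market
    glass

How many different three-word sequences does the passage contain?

25 tokens → 23 trigram windows in total.
Repeated trigrams (each contributes count−1 duplicates):
  glass white white: 2
  white market glass: 2
2 duplicate windows → 23 − 2 = 21 distinct.

21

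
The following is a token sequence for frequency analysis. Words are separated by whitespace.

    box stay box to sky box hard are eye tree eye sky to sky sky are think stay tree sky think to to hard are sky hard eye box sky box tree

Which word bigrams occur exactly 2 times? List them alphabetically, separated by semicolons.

hard are; sky box; to sky

Bigram counts meeting the condition (exactly 2 times):
  hard are: 2
  sky box: 2
  to sky: 2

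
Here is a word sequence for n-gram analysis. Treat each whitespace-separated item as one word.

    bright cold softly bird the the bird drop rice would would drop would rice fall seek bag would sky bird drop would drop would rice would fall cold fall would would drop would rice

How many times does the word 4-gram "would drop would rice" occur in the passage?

3

Scanning the 31 overlapping 4-gram windows for "would drop would rice":
  position 11–14: would drop would rice
  position 22–25: would drop would rice
  position 31–34: would drop would rice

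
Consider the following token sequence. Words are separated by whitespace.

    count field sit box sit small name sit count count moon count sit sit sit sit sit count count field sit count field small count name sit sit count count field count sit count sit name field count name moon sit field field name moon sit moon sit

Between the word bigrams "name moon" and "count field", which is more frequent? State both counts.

"name moon": 2 occurrences
"count field": 4 occurrences

"count field" (4 vs 2)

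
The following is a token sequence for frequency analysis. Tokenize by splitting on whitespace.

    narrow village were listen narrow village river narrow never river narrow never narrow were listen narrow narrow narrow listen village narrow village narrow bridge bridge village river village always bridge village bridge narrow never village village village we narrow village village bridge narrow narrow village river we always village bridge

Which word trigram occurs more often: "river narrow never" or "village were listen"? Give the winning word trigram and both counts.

"river narrow never": 2 occurrences
"village were listen": 1 occurrence

"river narrow never" (2 vs 1)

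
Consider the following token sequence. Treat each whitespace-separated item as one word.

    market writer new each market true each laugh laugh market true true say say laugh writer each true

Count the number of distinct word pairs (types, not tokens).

18 tokens → 17 bigram windows in total.
Repeated bigrams (each contributes count−1 duplicates):
  market true: 2
1 duplicate windows → 17 − 1 = 16 distinct.

16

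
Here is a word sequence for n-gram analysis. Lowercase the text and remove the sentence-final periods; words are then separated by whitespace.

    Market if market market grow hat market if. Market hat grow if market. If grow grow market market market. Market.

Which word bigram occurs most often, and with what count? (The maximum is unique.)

"market market", 4 times

Bigram frequencies (highest first):
  market market: 4
  market if: 3
  if market: 3
  market grow: 1
  grow hat: 1
  hat market: 1
  … (6 more, each ≤ 1)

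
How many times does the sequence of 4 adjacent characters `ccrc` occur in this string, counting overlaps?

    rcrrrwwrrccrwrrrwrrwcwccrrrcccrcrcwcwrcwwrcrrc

Sliding a length-4 window over the 46 characters (43 positions):
  position 29–32: ccrc

1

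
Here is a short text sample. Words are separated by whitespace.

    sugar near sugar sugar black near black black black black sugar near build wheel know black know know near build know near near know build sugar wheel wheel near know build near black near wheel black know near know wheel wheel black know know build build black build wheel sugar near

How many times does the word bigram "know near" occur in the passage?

3

Scanning the 50 overlapping bigram windows for "know near":
  position 18–19: know near
  position 21–22: know near
  position 37–38: know near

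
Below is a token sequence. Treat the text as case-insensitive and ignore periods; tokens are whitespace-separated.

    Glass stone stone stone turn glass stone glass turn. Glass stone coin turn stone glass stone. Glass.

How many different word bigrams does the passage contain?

17 tokens → 16 bigram windows in total.
Repeated bigrams (each contributes count−1 duplicates):
  glass stone: 4
  stone glass: 3
  stone stone: 2
  turn glass: 2
7 duplicate windows → 16 − 7 = 9 distinct.

9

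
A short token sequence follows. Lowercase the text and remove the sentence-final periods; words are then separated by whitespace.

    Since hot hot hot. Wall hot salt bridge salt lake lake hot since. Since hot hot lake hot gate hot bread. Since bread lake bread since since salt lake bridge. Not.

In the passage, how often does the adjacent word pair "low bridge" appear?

Scanning the 30 overlapping bigram windows for "low bridge":
  (none found)

0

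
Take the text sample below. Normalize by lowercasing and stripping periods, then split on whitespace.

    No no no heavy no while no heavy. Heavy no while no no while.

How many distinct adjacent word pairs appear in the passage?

6

14 tokens → 13 bigram windows in total.
Repeated bigrams (each contributes count−1 duplicates):
  no no: 3
  no while: 3
  heavy no: 2
  no heavy: 2
  while no: 2
7 duplicate windows → 13 − 7 = 6 distinct.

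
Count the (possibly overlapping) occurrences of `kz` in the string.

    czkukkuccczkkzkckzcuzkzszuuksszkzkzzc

Sliding a length-2 window over the 37 characters (36 positions):
  position 13–14: kz
  position 17–18: kz
  position 22–23: kz
  position 32–33: kz
  position 34–35: kz

5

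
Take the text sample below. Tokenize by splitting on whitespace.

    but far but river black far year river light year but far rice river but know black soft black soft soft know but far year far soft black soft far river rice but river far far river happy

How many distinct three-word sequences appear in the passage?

35

38 tokens → 36 trigram windows in total.
Repeated trigrams (each contributes count−1 duplicates):
  soft black soft: 2
1 duplicate windows → 36 − 1 = 35 distinct.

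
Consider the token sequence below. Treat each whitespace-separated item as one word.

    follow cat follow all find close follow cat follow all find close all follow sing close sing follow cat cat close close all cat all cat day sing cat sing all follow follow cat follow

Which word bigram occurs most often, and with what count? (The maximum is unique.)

"follow cat", 4 times

Bigram frequencies (highest first):
  follow cat: 4
  cat follow: 3
  follow all: 2
  all find: 2
  find close: 2
  close all: 2
  … (17 more, each ≤ 2)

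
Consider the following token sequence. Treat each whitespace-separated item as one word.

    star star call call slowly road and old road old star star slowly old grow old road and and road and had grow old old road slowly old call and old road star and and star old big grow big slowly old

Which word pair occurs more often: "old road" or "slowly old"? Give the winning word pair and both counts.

"old road": 4 occurrences
"slowly old": 3 occurrences

"old road" (4 vs 3)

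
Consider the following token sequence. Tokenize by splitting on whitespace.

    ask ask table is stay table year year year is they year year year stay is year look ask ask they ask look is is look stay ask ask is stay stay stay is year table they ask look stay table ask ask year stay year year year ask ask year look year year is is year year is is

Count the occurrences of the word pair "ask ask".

Scanning the 59 overlapping bigram windows for "ask ask":
  position 1–2: ask ask
  position 19–20: ask ask
  position 28–29: ask ask
  position 42–43: ask ask
  position 49–50: ask ask

5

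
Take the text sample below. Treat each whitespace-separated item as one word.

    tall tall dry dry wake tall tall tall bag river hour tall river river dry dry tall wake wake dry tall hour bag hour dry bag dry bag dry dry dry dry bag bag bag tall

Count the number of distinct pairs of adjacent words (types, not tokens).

24

36 tokens → 35 bigram windows in total.
Repeated bigrams (each contributes count−1 duplicates):
  dry dry: 5
  dry bag: 3
  tall tall: 3
  bag bag: 2
  bag dry: 2
  dry tall: 2
11 duplicate windows → 35 − 11 = 24 distinct.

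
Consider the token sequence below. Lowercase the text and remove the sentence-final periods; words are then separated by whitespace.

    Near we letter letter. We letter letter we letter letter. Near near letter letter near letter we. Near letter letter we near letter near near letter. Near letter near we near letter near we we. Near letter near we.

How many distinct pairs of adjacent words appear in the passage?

9

39 tokens → 38 bigram windows in total.
Repeated bigrams (each contributes count−1 duplicates):
  near letter: 8
  letter near: 7
  letter letter: 5
  letter we: 4
  near we: 4
  we near: 4
  we letter: 3
  near near: 2
29 duplicate windows → 38 − 29 = 9 distinct.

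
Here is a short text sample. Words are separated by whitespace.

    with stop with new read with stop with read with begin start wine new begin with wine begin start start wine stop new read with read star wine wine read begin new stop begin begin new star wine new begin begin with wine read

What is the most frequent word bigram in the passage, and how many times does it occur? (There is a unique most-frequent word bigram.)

"read with", 3 times

Bigram frequencies (highest first):
  read with: 3
  with stop: 2
  stop with: 2
  new read: 2
  with read: 2
  begin start: 2
  … (21 more, each ≤ 2)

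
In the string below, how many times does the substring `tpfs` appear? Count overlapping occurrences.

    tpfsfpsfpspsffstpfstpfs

3

Sliding a length-4 window over the 23 characters (20 positions):
  position 1–4: tpfs
  position 16–19: tpfs
  position 20–23: tpfs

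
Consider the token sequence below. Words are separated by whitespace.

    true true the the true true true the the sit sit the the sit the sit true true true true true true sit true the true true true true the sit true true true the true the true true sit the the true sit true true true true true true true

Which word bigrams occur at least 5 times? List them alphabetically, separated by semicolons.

the true; true the; true true

Bigram counts meeting the condition (at least 5 times):
  the true: 5
  true the: 6
  true true: 20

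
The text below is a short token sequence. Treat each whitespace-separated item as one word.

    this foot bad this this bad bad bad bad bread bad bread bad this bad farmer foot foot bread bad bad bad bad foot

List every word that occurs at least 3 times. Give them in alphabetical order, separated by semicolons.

bad; bread; foot; this

Unigram counts meeting the condition (at least 3 times):
  bad: 12
  bread: 3
  foot: 4
  this: 4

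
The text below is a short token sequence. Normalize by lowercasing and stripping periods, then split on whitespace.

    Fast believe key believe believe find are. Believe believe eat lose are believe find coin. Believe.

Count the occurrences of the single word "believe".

7

Scanning the 16 tokens for "believe":
  position 2: believe
  position 4: believe
  position 5: believe
  position 8: believe
  position 9: believe
  position 13: believe
  position 16: believe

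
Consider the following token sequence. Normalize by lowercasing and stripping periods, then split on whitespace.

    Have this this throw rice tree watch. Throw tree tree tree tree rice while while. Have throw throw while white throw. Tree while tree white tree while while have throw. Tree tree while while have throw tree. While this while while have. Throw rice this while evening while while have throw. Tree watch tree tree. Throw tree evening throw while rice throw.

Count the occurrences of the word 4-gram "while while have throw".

5

Scanning the 59 overlapping 4-gram windows for "while while have throw":
  position 14–17: while while have throw
  position 27–30: while while have throw
  position 33–36: while while have throw
  position 40–43: while while have throw
  position 48–51: while while have throw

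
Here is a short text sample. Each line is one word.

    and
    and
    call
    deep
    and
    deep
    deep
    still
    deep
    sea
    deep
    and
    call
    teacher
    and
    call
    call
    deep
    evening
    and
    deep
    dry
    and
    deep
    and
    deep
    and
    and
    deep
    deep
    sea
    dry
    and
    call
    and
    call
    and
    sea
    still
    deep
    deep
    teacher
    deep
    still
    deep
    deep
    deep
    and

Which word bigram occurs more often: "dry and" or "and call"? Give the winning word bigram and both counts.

"and call" (5 vs 2)

"dry and": 2 occurrences
"and call": 5 occurrences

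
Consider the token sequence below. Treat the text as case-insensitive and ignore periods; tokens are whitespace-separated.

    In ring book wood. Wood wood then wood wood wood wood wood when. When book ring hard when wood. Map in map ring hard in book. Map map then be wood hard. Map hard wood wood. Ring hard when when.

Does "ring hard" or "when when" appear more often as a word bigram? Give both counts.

"ring hard": 3 occurrences
"when when": 2 occurrences

"ring hard" (3 vs 2)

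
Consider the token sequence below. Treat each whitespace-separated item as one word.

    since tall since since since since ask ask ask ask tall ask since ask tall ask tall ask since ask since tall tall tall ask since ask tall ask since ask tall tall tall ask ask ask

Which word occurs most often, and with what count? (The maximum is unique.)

"ask", 16 times

Unigram frequencies (highest first):
  ask: 16
  tall: 11
  since: 10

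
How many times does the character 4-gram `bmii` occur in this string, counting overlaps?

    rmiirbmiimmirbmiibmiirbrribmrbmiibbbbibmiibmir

5

Sliding a length-4 window over the 46 characters (43 positions):
  position 6–9: bmii
  position 14–17: bmii
  position 18–21: bmii
  position 30–33: bmii
  position 39–42: bmii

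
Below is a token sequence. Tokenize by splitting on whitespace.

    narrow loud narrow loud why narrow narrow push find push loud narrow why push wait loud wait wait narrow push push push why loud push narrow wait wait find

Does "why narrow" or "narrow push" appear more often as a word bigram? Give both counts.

"narrow push" (2 vs 1)

"why narrow": 1 occurrence
"narrow push": 2 occurrences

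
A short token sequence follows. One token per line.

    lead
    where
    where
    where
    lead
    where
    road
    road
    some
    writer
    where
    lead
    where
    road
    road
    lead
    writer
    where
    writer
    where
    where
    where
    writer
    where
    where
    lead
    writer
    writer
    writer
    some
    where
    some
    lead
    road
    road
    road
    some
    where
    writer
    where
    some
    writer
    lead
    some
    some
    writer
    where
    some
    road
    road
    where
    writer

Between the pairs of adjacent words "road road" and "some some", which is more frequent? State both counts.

"road road" (5 vs 1)

"road road": 5 occurrences
"some some": 1 occurrence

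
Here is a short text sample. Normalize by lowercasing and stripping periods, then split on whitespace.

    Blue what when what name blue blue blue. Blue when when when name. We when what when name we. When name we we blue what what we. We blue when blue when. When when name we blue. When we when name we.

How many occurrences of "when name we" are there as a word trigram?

Scanning the 40 overlapping trigram windows for "when name we":
  position 12–14: when name we
  position 17–19: when name we
  position 20–22: when name we
  position 34–36: when name we
  position 40–42: when name we

5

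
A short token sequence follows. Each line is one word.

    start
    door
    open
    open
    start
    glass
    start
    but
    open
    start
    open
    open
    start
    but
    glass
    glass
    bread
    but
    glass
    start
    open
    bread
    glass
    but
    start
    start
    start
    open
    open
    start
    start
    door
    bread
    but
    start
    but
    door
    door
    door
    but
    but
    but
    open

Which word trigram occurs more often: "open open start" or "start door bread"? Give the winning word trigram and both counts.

"open open start": 3 occurrences
"start door bread": 1 occurrence

"open open start" (3 vs 1)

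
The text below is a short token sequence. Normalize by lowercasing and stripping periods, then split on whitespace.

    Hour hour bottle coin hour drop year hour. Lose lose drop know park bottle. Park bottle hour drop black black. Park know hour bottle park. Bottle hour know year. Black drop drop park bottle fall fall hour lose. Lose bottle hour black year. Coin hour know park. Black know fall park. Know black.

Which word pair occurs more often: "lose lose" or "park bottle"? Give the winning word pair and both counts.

"park bottle" (4 vs 2)

"lose lose": 2 occurrences
"park bottle": 4 occurrences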